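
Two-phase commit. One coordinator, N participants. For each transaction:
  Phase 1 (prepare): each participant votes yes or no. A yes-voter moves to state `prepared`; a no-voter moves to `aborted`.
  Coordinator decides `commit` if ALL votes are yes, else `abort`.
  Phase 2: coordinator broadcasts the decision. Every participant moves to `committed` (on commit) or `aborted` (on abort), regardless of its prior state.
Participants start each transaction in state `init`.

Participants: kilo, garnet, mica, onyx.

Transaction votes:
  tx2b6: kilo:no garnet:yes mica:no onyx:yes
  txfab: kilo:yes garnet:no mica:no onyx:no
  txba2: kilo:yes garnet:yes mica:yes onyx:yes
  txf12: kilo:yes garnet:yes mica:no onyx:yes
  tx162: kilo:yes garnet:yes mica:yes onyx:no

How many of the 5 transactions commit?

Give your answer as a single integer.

tx2b6: no from kilo, mica -> abort (commits=0)
txfab: no from garnet, mica, onyx -> abort (commits=0)
txba2: all yes -> commit (commits=1)
txf12: no from mica -> abort (commits=1)
tx162: no from onyx -> abort (commits=1)

Answer: 1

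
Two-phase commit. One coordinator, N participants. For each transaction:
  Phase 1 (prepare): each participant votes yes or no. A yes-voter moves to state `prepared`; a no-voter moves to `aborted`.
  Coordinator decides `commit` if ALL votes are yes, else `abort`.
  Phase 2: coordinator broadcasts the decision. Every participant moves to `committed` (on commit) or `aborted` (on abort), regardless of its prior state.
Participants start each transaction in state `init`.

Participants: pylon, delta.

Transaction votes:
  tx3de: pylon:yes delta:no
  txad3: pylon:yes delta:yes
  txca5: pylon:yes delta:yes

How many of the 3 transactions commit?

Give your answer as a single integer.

Answer: 2

Derivation:
tx3de: no from delta -> abort (commits=0)
txad3: all yes -> commit (commits=1)
txca5: all yes -> commit (commits=2)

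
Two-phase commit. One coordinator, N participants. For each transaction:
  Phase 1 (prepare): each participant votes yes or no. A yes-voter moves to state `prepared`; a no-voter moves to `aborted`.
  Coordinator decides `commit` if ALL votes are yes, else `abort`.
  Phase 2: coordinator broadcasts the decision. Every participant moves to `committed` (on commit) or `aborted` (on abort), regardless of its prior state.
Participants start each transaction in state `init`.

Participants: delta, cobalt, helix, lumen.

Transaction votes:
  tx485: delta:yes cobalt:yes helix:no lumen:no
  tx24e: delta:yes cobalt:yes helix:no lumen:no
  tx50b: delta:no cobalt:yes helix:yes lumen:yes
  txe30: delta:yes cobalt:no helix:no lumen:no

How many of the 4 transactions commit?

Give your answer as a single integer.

tx485: no from helix, lumen -> abort (commits=0)
tx24e: no from helix, lumen -> abort (commits=0)
tx50b: no from delta -> abort (commits=0)
txe30: no from cobalt, helix, lumen -> abort (commits=0)

Answer: 0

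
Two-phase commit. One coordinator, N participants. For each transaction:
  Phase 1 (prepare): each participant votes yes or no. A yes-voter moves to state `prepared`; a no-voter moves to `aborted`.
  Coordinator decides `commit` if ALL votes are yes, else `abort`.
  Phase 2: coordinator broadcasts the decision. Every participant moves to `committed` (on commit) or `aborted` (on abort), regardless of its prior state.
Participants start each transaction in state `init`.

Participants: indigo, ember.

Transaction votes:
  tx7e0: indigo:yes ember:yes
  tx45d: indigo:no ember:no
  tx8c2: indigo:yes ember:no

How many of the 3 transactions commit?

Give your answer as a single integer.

tx7e0: all yes -> commit (commits=1)
tx45d: no from indigo, ember -> abort (commits=1)
tx8c2: no from ember -> abort (commits=1)

Answer: 1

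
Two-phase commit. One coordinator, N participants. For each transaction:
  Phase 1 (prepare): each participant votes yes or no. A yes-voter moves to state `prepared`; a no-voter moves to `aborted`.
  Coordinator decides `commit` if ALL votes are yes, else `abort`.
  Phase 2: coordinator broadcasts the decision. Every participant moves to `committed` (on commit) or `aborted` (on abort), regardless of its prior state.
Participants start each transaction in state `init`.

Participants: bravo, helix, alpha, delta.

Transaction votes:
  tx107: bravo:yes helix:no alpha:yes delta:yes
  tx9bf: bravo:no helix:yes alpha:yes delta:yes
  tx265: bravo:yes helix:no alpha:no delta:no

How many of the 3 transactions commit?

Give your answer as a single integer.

Answer: 0

Derivation:
tx107: no from helix -> abort (commits=0)
tx9bf: no from bravo -> abort (commits=0)
tx265: no from helix, alpha, delta -> abort (commits=0)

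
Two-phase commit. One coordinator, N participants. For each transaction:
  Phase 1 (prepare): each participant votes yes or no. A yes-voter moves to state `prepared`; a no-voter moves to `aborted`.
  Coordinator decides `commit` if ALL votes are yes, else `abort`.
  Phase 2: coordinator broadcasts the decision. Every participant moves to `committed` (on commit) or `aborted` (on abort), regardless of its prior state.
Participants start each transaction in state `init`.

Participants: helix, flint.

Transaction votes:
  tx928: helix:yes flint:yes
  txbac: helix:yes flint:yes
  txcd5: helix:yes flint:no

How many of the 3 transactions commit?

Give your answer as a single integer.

tx928: all yes -> commit (commits=1)
txbac: all yes -> commit (commits=2)
txcd5: no from flint -> abort (commits=2)

Answer: 2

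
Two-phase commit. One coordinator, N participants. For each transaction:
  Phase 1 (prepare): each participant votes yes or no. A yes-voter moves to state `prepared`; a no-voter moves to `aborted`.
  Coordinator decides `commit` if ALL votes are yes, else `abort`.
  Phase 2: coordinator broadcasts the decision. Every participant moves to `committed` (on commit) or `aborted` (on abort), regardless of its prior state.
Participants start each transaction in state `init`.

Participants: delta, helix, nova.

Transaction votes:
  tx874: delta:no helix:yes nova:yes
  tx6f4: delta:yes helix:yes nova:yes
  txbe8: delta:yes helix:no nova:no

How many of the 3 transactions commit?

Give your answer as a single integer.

Answer: 1

Derivation:
tx874: no from delta -> abort (commits=0)
tx6f4: all yes -> commit (commits=1)
txbe8: no from helix, nova -> abort (commits=1)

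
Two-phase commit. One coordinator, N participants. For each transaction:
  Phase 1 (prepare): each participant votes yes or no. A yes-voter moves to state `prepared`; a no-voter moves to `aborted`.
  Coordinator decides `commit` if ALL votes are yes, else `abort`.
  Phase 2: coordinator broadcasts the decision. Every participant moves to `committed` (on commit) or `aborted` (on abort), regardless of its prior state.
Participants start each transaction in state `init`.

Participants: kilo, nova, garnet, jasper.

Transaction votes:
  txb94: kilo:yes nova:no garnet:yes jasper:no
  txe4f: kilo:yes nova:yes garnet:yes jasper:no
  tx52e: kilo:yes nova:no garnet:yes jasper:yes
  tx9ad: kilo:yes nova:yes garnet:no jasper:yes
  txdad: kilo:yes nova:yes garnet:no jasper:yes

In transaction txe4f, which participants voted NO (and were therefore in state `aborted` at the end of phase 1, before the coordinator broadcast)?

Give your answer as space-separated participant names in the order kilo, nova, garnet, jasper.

Answer: jasper

Derivation:
Txn txe4f phase 1: kilo yes -> prepared; nova yes -> prepared; garnet yes -> prepared; jasper no -> aborted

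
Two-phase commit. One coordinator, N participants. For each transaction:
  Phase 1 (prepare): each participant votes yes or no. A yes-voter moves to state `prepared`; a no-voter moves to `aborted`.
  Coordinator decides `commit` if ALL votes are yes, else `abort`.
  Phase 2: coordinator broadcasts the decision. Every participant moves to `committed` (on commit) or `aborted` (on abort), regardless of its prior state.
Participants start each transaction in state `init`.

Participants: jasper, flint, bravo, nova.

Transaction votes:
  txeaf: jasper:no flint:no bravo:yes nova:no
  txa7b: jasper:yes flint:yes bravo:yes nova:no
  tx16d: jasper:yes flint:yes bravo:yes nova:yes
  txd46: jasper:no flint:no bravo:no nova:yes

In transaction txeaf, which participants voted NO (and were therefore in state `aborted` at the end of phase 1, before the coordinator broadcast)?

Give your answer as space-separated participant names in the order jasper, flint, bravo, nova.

Txn txeaf phase 1: jasper no -> aborted; flint no -> aborted; bravo yes -> prepared; nova no -> aborted

Answer: jasper flint nova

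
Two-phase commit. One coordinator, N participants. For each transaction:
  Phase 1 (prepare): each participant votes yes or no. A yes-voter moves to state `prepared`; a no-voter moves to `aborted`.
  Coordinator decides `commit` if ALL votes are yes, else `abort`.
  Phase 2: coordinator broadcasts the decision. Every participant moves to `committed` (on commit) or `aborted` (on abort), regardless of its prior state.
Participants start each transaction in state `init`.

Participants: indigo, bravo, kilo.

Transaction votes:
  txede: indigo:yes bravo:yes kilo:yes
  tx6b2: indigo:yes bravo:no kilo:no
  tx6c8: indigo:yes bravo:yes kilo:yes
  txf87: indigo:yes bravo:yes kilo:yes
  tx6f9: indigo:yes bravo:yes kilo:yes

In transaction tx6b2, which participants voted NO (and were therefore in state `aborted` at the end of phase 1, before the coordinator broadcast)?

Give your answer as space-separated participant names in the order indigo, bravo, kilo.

Txn tx6b2 phase 1: indigo yes -> prepared; bravo no -> aborted; kilo no -> aborted

Answer: bravo kilo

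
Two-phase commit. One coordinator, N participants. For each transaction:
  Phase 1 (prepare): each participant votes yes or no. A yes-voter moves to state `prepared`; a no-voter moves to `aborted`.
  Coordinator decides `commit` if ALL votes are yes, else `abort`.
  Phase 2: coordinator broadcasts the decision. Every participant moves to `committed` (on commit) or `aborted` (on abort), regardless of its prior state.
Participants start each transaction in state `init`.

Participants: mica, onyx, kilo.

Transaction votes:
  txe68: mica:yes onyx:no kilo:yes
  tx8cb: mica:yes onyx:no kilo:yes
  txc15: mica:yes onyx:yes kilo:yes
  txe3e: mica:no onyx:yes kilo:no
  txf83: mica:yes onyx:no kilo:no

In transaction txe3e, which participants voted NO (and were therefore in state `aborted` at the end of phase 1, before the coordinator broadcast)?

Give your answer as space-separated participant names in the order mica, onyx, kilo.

Answer: mica kilo

Derivation:
Txn txe3e phase 1: mica no -> aborted; onyx yes -> prepared; kilo no -> aborted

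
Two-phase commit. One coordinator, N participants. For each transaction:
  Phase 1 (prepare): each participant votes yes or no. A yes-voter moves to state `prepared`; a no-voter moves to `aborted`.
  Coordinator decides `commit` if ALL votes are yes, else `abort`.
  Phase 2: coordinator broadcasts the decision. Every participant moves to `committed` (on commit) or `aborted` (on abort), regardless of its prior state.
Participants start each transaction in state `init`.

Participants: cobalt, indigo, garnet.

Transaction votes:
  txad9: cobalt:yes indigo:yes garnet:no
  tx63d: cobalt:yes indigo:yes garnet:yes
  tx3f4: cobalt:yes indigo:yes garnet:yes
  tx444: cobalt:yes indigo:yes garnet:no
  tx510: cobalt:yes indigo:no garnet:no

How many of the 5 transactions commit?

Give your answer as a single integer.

Answer: 2

Derivation:
txad9: no from garnet -> abort (commits=0)
tx63d: all yes -> commit (commits=1)
tx3f4: all yes -> commit (commits=2)
tx444: no from garnet -> abort (commits=2)
tx510: no from indigo, garnet -> abort (commits=2)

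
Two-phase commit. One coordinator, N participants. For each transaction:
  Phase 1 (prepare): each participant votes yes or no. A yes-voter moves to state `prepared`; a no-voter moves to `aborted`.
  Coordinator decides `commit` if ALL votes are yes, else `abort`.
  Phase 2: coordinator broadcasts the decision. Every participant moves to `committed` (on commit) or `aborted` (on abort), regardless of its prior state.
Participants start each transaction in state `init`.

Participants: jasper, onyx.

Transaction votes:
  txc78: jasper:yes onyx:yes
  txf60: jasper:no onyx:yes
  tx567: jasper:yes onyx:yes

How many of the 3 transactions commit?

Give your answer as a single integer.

Answer: 2

Derivation:
txc78: all yes -> commit (commits=1)
txf60: no from jasper -> abort (commits=1)
tx567: all yes -> commit (commits=2)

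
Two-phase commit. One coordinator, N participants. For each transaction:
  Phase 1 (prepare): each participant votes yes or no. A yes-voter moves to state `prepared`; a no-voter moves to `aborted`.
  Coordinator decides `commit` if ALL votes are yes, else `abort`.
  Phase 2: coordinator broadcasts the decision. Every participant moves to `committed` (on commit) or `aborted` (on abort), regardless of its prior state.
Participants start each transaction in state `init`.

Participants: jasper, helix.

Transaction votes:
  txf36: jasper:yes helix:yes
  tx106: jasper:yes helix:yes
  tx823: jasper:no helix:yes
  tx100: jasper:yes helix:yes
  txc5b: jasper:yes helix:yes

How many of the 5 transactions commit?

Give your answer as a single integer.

txf36: all yes -> commit (commits=1)
tx106: all yes -> commit (commits=2)
tx823: no from jasper -> abort (commits=2)
tx100: all yes -> commit (commits=3)
txc5b: all yes -> commit (commits=4)

Answer: 4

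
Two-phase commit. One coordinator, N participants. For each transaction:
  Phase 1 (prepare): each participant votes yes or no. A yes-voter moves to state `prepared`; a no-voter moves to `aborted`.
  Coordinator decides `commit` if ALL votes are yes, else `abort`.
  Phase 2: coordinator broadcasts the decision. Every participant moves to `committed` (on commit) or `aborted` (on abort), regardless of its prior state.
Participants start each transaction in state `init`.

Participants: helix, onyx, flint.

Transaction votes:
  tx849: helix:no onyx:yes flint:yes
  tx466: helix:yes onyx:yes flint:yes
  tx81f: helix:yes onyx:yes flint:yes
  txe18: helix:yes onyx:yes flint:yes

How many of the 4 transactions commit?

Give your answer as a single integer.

tx849: no from helix -> abort (commits=0)
tx466: all yes -> commit (commits=1)
tx81f: all yes -> commit (commits=2)
txe18: all yes -> commit (commits=3)

Answer: 3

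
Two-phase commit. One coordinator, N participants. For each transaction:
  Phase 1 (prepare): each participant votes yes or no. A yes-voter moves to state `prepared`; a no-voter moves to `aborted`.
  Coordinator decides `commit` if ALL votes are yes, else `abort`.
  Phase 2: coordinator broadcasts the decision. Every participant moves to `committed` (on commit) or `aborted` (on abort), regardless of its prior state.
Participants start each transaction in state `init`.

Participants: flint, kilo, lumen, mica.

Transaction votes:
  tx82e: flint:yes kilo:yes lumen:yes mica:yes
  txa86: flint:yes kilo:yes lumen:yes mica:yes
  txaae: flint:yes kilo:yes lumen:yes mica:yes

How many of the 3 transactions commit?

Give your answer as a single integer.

tx82e: all yes -> commit (commits=1)
txa86: all yes -> commit (commits=2)
txaae: all yes -> commit (commits=3)

Answer: 3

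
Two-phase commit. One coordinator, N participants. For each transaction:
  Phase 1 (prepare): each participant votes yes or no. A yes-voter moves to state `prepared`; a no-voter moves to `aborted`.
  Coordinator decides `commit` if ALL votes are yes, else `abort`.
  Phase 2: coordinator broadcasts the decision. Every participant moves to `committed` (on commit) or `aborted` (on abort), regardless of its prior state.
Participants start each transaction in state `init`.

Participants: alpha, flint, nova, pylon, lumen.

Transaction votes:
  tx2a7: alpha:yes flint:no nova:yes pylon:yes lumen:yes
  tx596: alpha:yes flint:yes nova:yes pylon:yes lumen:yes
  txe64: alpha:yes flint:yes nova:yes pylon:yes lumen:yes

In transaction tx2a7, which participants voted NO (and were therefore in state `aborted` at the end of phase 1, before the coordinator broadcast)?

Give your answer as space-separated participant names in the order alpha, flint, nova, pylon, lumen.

Txn tx2a7 phase 1: alpha yes -> prepared; flint no -> aborted; nova yes -> prepared; pylon yes -> prepared; lumen yes -> prepared

Answer: flint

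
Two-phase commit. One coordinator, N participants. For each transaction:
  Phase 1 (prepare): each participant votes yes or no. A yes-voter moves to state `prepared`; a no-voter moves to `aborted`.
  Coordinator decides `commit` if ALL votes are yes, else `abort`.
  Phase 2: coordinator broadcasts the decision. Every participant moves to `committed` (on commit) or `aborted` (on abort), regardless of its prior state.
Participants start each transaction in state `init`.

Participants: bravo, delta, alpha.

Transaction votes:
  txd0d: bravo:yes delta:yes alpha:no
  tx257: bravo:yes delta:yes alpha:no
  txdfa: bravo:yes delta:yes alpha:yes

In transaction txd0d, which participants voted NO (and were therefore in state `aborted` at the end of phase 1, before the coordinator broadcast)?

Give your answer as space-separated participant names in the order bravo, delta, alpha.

Txn txd0d phase 1: bravo yes -> prepared; delta yes -> prepared; alpha no -> aborted

Answer: alpha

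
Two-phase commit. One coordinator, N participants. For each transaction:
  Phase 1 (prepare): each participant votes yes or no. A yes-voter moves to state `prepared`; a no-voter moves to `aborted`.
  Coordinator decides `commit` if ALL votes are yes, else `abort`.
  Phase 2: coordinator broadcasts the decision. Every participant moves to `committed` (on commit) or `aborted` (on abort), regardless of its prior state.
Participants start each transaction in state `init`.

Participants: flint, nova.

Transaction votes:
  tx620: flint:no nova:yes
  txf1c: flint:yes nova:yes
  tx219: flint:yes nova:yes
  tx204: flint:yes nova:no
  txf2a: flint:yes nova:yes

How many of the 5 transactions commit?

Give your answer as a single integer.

Answer: 3

Derivation:
tx620: no from flint -> abort (commits=0)
txf1c: all yes -> commit (commits=1)
tx219: all yes -> commit (commits=2)
tx204: no from nova -> abort (commits=2)
txf2a: all yes -> commit (commits=3)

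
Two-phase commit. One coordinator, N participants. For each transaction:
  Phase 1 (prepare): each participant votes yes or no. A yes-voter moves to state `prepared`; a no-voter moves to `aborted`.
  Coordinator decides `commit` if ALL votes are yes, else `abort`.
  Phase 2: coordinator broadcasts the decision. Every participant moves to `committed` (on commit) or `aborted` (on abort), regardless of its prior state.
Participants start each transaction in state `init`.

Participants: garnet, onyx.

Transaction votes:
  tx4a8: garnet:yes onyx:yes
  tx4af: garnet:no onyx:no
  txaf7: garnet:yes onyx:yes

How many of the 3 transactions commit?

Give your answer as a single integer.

Answer: 2

Derivation:
tx4a8: all yes -> commit (commits=1)
tx4af: no from garnet, onyx -> abort (commits=1)
txaf7: all yes -> commit (commits=2)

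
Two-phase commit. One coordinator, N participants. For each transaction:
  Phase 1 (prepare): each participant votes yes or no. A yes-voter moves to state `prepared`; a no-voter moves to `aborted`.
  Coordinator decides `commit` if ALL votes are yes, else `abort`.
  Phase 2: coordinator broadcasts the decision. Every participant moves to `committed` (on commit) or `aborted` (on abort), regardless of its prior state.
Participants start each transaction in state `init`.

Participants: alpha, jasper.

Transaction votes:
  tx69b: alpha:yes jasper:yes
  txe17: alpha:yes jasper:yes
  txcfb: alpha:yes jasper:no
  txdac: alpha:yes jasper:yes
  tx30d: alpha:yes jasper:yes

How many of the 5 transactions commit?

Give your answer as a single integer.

tx69b: all yes -> commit (commits=1)
txe17: all yes -> commit (commits=2)
txcfb: no from jasper -> abort (commits=2)
txdac: all yes -> commit (commits=3)
tx30d: all yes -> commit (commits=4)

Answer: 4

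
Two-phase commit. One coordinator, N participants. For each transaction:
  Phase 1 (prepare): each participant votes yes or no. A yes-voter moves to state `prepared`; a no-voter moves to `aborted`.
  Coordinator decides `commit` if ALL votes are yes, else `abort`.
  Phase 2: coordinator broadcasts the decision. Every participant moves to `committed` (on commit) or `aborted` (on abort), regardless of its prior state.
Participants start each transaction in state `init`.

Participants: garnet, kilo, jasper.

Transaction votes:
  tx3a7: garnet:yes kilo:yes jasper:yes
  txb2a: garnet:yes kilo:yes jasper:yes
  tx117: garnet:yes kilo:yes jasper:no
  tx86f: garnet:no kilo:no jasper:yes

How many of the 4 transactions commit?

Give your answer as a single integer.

Answer: 2

Derivation:
tx3a7: all yes -> commit (commits=1)
txb2a: all yes -> commit (commits=2)
tx117: no from jasper -> abort (commits=2)
tx86f: no from garnet, kilo -> abort (commits=2)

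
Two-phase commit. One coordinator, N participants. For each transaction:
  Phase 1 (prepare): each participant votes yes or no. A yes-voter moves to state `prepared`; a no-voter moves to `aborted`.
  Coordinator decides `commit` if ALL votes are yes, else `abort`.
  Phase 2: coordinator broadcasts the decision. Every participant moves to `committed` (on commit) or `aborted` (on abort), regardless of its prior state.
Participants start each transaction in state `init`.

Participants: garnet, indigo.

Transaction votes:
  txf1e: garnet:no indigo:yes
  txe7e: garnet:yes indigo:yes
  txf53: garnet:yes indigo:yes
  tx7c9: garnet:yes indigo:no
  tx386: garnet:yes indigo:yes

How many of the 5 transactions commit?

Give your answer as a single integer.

txf1e: no from garnet -> abort (commits=0)
txe7e: all yes -> commit (commits=1)
txf53: all yes -> commit (commits=2)
tx7c9: no from indigo -> abort (commits=2)
tx386: all yes -> commit (commits=3)

Answer: 3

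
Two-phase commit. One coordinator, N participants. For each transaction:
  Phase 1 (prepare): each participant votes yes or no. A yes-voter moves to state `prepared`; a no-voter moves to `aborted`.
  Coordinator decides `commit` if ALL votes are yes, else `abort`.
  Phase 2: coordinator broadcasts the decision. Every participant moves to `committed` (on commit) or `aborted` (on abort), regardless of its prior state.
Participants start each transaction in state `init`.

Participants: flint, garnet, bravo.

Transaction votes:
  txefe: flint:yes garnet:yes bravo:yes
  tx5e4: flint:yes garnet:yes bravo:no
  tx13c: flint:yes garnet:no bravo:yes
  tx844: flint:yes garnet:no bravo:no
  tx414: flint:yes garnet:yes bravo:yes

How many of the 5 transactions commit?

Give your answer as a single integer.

Answer: 2

Derivation:
txefe: all yes -> commit (commits=1)
tx5e4: no from bravo -> abort (commits=1)
tx13c: no from garnet -> abort (commits=1)
tx844: no from garnet, bravo -> abort (commits=1)
tx414: all yes -> commit (commits=2)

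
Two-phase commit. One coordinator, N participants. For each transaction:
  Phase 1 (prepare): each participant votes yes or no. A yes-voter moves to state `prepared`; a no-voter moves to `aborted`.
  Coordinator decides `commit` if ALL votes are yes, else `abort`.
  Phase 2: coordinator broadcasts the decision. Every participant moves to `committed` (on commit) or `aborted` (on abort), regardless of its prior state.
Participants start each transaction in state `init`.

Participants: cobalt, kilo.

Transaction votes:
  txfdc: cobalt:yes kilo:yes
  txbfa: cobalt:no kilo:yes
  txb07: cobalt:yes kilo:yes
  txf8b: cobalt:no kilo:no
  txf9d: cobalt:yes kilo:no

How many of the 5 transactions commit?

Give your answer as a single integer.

Answer: 2

Derivation:
txfdc: all yes -> commit (commits=1)
txbfa: no from cobalt -> abort (commits=1)
txb07: all yes -> commit (commits=2)
txf8b: no from cobalt, kilo -> abort (commits=2)
txf9d: no from kilo -> abort (commits=2)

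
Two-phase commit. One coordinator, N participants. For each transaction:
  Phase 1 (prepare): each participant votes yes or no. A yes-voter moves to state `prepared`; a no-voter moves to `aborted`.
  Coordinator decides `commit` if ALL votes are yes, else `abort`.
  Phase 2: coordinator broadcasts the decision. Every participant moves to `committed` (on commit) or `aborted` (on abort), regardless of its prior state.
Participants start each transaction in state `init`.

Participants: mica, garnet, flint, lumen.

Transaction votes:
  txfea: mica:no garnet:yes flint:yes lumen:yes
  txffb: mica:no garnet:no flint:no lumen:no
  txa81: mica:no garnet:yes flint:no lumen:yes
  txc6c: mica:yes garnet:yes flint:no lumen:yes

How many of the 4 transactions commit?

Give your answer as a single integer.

txfea: no from mica -> abort (commits=0)
txffb: no from mica, garnet, flint, lumen -> abort (commits=0)
txa81: no from mica, flint -> abort (commits=0)
txc6c: no from flint -> abort (commits=0)

Answer: 0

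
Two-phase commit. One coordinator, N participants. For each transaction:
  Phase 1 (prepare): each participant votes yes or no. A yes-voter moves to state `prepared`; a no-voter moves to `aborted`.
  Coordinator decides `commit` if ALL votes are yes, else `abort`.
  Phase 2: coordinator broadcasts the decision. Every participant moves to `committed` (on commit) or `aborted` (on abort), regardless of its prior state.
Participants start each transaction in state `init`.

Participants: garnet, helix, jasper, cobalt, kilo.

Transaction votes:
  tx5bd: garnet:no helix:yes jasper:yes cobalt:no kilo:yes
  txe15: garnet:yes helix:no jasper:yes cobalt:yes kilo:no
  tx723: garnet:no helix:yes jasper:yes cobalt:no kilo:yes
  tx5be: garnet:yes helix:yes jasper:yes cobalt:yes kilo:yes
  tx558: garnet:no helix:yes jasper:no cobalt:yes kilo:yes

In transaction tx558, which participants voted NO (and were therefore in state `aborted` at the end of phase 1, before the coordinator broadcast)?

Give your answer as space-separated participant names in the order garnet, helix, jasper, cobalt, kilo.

Txn tx558 phase 1: garnet no -> aborted; helix yes -> prepared; jasper no -> aborted; cobalt yes -> prepared; kilo yes -> prepared

Answer: garnet jasper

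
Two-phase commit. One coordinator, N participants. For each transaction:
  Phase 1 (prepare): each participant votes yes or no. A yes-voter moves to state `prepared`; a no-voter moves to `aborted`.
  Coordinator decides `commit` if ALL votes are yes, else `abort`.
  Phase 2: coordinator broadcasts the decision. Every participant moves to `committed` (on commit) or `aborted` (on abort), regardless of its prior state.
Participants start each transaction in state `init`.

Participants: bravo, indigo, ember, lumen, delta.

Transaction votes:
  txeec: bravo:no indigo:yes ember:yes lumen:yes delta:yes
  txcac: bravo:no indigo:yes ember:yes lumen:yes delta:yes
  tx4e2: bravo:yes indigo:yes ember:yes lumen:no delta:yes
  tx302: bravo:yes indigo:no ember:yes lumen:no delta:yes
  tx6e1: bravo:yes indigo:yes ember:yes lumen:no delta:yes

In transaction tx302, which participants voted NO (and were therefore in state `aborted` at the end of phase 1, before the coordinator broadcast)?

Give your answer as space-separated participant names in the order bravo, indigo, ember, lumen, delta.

Answer: indigo lumen

Derivation:
Txn tx302 phase 1: bravo yes -> prepared; indigo no -> aborted; ember yes -> prepared; lumen no -> aborted; delta yes -> prepared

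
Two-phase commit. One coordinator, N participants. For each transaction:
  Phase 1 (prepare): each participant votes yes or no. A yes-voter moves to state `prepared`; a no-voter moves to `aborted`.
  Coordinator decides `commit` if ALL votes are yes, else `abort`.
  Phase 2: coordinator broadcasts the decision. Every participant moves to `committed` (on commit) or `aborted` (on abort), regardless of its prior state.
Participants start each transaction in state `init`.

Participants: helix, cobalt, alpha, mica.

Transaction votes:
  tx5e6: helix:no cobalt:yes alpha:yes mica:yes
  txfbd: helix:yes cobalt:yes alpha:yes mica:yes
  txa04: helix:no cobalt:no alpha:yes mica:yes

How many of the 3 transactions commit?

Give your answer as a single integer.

Answer: 1

Derivation:
tx5e6: no from helix -> abort (commits=0)
txfbd: all yes -> commit (commits=1)
txa04: no from helix, cobalt -> abort (commits=1)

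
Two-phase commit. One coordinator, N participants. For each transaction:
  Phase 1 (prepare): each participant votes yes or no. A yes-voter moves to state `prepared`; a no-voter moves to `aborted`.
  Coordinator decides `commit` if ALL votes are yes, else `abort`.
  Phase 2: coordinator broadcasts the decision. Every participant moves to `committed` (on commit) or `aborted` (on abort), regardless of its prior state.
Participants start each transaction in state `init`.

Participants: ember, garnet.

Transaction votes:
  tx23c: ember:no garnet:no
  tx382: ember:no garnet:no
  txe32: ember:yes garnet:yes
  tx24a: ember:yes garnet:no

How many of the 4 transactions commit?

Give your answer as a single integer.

Answer: 1

Derivation:
tx23c: no from ember, garnet -> abort (commits=0)
tx382: no from ember, garnet -> abort (commits=0)
txe32: all yes -> commit (commits=1)
tx24a: no from garnet -> abort (commits=1)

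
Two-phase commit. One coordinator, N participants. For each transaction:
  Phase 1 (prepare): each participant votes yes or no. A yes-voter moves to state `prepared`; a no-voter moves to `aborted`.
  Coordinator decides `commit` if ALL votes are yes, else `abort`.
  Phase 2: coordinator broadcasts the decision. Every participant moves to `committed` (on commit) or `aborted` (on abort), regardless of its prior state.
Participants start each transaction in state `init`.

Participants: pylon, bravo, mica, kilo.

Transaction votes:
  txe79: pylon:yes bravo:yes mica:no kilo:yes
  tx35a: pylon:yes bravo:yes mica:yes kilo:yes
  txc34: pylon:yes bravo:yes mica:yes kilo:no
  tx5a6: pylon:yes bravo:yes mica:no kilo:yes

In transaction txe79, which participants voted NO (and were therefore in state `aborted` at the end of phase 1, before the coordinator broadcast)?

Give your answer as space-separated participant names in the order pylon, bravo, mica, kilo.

Answer: mica

Derivation:
Txn txe79 phase 1: pylon yes -> prepared; bravo yes -> prepared; mica no -> aborted; kilo yes -> prepared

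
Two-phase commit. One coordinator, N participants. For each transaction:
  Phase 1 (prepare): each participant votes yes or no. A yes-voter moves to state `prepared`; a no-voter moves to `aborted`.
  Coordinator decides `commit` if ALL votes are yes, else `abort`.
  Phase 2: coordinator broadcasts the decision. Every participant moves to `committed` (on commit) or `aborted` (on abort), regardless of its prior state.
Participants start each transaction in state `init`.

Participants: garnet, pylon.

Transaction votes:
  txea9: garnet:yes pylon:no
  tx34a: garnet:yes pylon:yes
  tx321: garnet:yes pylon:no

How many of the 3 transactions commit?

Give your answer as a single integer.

Answer: 1

Derivation:
txea9: no from pylon -> abort (commits=0)
tx34a: all yes -> commit (commits=1)
tx321: no from pylon -> abort (commits=1)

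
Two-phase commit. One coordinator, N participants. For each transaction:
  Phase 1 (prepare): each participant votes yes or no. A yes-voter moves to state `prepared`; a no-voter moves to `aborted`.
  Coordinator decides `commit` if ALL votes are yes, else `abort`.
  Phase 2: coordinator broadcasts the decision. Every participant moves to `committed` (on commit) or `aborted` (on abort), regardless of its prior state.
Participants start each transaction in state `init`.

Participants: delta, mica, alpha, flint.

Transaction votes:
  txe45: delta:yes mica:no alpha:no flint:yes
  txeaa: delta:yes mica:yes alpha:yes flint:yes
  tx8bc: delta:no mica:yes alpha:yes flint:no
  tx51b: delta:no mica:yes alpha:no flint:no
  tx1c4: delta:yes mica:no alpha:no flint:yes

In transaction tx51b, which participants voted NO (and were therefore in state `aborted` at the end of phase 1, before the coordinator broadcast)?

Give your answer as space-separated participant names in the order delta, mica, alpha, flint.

Txn tx51b phase 1: delta no -> aborted; mica yes -> prepared; alpha no -> aborted; flint no -> aborted

Answer: delta alpha flint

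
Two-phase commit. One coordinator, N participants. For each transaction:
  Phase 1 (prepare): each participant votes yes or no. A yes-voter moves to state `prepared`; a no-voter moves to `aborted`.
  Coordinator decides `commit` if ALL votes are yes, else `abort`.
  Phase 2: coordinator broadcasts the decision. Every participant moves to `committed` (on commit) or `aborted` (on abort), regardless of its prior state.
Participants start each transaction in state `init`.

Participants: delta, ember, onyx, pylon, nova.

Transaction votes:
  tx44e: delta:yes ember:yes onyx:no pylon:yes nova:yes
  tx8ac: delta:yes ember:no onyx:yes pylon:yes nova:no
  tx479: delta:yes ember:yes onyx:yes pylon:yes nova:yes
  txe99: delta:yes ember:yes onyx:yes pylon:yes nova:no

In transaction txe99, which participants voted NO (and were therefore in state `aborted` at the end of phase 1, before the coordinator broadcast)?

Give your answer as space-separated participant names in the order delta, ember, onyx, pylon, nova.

Answer: nova

Derivation:
Txn txe99 phase 1: delta yes -> prepared; ember yes -> prepared; onyx yes -> prepared; pylon yes -> prepared; nova no -> aborted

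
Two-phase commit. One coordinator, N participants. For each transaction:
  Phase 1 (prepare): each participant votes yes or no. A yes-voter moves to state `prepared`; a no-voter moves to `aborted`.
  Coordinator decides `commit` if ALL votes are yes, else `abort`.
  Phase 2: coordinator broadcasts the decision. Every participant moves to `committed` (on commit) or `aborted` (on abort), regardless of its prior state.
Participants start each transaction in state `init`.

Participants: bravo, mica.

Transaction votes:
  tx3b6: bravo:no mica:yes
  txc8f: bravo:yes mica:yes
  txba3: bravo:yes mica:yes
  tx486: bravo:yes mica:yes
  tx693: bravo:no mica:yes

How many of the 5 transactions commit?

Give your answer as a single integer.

tx3b6: no from bravo -> abort (commits=0)
txc8f: all yes -> commit (commits=1)
txba3: all yes -> commit (commits=2)
tx486: all yes -> commit (commits=3)
tx693: no from bravo -> abort (commits=3)

Answer: 3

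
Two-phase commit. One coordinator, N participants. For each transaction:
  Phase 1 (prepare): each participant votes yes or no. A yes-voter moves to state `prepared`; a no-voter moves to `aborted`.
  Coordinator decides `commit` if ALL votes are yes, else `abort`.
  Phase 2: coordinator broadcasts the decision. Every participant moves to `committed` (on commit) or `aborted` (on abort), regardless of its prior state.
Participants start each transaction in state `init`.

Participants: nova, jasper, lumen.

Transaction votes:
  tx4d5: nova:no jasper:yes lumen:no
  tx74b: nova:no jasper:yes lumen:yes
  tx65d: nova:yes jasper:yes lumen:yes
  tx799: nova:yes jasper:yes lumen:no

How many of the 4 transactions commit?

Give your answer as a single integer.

tx4d5: no from nova, lumen -> abort (commits=0)
tx74b: no from nova -> abort (commits=0)
tx65d: all yes -> commit (commits=1)
tx799: no from lumen -> abort (commits=1)

Answer: 1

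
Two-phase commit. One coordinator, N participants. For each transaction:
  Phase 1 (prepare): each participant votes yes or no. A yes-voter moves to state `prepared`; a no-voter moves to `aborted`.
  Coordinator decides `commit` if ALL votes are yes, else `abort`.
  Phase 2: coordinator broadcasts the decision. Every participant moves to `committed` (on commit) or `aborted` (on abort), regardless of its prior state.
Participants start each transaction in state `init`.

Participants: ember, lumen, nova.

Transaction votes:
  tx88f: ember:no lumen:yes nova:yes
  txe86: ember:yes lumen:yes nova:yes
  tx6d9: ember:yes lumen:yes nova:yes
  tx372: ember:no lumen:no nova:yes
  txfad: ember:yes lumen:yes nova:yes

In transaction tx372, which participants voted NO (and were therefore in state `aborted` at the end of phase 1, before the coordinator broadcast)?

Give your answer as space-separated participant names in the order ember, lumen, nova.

Answer: ember lumen

Derivation:
Txn tx372 phase 1: ember no -> aborted; lumen no -> aborted; nova yes -> prepared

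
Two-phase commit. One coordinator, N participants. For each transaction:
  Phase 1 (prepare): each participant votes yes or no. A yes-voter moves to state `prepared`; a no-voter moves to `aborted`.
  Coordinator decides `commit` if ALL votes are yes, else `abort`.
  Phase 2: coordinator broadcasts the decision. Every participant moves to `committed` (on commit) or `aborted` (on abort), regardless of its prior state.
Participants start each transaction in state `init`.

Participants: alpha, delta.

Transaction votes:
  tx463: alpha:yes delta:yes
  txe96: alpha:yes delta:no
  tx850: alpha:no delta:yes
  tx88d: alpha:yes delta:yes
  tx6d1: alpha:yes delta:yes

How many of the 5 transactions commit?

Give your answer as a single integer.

Answer: 3

Derivation:
tx463: all yes -> commit (commits=1)
txe96: no from delta -> abort (commits=1)
tx850: no from alpha -> abort (commits=1)
tx88d: all yes -> commit (commits=2)
tx6d1: all yes -> commit (commits=3)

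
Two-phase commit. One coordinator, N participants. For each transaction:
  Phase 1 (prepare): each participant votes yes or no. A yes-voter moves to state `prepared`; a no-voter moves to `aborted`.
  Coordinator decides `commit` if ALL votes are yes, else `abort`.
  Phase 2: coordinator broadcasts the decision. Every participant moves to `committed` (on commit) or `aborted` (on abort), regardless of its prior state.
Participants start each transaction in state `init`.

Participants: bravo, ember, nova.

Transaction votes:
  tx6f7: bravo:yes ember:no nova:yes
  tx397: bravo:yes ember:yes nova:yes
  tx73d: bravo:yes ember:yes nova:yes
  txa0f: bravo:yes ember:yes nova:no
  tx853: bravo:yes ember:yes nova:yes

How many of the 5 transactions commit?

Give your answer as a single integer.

Answer: 3

Derivation:
tx6f7: no from ember -> abort (commits=0)
tx397: all yes -> commit (commits=1)
tx73d: all yes -> commit (commits=2)
txa0f: no from nova -> abort (commits=2)
tx853: all yes -> commit (commits=3)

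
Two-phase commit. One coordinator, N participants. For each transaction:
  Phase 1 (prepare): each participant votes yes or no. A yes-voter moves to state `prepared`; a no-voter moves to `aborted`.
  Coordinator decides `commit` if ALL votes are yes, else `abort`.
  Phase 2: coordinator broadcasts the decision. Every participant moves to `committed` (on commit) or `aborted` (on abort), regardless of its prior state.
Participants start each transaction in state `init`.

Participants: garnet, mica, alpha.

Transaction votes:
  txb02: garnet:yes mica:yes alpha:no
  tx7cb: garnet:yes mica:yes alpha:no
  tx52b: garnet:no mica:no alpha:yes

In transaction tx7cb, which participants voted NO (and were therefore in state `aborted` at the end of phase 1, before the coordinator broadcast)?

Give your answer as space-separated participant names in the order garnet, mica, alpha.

Answer: alpha

Derivation:
Txn tx7cb phase 1: garnet yes -> prepared; mica yes -> prepared; alpha no -> aborted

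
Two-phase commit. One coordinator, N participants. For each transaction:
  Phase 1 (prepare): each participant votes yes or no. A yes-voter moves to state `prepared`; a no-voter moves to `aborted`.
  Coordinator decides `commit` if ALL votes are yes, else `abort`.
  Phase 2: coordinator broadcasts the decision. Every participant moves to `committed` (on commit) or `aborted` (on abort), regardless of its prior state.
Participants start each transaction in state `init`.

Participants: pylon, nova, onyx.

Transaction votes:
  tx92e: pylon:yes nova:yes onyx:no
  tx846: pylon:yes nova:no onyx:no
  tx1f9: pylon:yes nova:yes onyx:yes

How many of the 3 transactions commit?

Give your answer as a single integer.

tx92e: no from onyx -> abort (commits=0)
tx846: no from nova, onyx -> abort (commits=0)
tx1f9: all yes -> commit (commits=1)

Answer: 1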